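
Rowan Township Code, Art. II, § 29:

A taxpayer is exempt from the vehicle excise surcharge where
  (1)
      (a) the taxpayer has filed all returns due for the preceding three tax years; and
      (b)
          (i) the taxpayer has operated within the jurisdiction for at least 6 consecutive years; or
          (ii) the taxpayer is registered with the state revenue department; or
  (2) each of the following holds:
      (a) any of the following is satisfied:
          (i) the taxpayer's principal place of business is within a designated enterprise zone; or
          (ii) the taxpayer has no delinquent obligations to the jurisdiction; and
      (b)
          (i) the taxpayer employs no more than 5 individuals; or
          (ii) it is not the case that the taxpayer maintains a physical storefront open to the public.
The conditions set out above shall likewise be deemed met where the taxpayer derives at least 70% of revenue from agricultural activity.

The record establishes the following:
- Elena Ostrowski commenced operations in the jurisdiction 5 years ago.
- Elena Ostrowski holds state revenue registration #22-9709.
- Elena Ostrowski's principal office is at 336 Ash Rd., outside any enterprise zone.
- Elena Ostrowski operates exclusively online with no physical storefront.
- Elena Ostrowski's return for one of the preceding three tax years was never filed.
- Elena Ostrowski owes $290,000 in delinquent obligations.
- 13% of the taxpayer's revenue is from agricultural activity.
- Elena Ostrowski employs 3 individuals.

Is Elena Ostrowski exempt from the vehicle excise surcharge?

No — not exempt.

(a) returns current — not met.
(i) ≥ 6 yrs in jurisdiction — fails.
(ii) state-registered — satisfied.
So (b) is satisfied (F OR T).
(1) = F AND T = false.
(i) in enterprise zone — fails.
(ii) no delinquency — not met.
(a) = F OR F = false.
(i) ≤ 5 employees — satisfied.
(ii) not (has storefront) — holds.
(b) = T OR T = true.
(2) = F AND T = false.
Overall = F OR F = false.
Exception (≥70% agricultural) — not satisfied.
Result: main false OR exception false → false.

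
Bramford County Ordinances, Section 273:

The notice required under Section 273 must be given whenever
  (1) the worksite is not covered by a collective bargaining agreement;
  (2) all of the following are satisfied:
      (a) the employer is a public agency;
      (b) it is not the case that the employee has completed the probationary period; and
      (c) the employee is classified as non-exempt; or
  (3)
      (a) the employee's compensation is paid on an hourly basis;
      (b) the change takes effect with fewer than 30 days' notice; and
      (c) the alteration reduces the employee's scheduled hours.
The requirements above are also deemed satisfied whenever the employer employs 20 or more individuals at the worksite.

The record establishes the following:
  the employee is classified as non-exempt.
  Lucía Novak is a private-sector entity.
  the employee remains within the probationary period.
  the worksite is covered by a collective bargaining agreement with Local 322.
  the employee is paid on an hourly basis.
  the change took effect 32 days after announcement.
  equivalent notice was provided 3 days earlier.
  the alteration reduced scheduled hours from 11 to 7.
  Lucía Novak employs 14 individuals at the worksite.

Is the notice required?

No — not required.

(1) no CBA — not satisfied.
(a) public agency — not satisfied.
(b) not (past probation) — satisfied.
(c) non-exempt — holds.
(2): F AND T AND T → false.
(a) hourly-paid — holds.
(b) < 30 days' notice — not satisfied.
(c) hours reduced — holds.
So (3) is not satisfied (T AND F AND T).
Overall: F OR F OR F → false.
Exception (≥ 20 at site) — not satisfied.
Result: main false OR exception false → false.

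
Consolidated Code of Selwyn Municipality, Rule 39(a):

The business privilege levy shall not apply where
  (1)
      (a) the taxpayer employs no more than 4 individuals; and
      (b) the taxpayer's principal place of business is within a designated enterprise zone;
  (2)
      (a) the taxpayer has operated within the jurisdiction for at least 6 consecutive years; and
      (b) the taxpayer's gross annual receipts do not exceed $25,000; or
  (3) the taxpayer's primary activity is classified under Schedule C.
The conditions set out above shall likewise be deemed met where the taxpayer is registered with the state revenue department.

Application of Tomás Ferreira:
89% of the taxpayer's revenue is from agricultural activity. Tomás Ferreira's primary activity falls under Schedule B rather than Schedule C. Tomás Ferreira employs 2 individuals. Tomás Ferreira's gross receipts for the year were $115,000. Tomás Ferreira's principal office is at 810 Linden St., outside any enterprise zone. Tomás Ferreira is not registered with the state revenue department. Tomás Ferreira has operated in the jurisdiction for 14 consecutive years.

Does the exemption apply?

No — not exempt.

(a) ≤ 4 employees — met.
(b) in enterprise zone — not satisfied.
(1): T AND F → false.
(a) ≥ 6 yrs in jurisdiction — satisfied.
(b) receipts ≤ $25,000 — not met.
(2): T AND F → false.
(3) Schedule C activity — not met.
Overall = F OR F OR F = false.
Exception (state-registered) — not satisfied.
Result: main false OR exception false → false.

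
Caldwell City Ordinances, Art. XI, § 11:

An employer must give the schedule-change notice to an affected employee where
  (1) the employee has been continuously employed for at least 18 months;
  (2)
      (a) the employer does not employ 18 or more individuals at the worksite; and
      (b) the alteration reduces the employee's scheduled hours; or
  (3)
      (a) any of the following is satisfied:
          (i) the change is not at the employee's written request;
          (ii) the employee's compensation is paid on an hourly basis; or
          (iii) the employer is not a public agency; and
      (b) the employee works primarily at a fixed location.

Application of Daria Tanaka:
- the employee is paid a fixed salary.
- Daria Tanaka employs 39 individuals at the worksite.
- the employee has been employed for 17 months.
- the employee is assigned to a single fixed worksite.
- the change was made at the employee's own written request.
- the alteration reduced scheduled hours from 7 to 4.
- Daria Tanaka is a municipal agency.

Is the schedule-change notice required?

No — not required.

(1) tenure ≥ 18 mo. — not met.
(a) not (≥ 18 at site) — fails.
(b) hours reduced — satisfied.
(2): F AND T → false.
(i) not employee-requested — not met.
(ii) hourly-paid — not satisfied.
(iii) not (public agency) — not satisfied.
(a): F OR F OR F → false.
(b) fixed location — holds.
(3): F AND T → false.
So Overall is not satisfied (F OR F OR F).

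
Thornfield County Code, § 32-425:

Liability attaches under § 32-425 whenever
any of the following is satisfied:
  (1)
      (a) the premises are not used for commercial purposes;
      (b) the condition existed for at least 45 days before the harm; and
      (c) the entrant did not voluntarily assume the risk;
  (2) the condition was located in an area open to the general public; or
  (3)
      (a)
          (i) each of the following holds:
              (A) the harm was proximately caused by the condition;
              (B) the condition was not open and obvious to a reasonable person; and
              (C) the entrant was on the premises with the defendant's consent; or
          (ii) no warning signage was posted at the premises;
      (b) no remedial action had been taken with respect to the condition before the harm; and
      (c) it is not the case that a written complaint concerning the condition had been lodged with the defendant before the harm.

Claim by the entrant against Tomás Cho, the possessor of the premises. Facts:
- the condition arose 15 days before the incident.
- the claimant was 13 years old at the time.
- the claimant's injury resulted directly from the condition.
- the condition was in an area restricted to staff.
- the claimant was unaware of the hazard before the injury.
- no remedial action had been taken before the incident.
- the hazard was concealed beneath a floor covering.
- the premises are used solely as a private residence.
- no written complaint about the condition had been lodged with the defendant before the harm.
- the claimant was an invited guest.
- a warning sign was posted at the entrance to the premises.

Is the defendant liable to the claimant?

Yes — liable.

(a) not (commercial use) — holds.
(b) condition ≥45 days old — not met.
(c) no assumed risk — satisfied.
(1): T AND F AND T → false.
(2) public area — fails.
(A) proximate cause — met.
(B) not open/obvious — satisfied.
(C) consent to enter — holds.
(i): T AND T AND T → true.
(ii) no signage posted — not satisfied.
(a): T OR F → true.
(b) no remedial action — holds.
(c) not (complaint lodged) — satisfied.
(3): T AND T AND T → true.
So Overall is satisfied (F OR F OR T).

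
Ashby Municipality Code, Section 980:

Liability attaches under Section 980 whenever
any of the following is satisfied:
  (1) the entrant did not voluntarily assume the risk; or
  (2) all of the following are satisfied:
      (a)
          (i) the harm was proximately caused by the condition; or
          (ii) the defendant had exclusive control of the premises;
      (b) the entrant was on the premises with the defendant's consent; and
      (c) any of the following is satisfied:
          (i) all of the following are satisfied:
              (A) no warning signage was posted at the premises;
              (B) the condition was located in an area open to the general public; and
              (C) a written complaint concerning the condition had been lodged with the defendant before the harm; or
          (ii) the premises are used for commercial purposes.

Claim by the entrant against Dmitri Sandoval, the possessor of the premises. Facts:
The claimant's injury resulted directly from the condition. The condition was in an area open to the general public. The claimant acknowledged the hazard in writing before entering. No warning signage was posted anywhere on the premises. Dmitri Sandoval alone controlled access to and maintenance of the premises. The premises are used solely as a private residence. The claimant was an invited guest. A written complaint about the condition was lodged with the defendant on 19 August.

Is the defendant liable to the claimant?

(1) no assumed risk — not satisfied.
(i) proximate cause — holds.
(ii) exclusive control — holds.
(a) = T OR T = true.
(b) consent to enter — met.
(A) no signage posted — holds.
(B) public area — satisfied.
(C) complaint lodged — holds.
(i) = T AND T AND T = true.
(ii) commercial use — fails.
So (c) is satisfied (T OR F).
(2) = T AND T AND T = true.
Overall = F OR T = true.

Yes — liable.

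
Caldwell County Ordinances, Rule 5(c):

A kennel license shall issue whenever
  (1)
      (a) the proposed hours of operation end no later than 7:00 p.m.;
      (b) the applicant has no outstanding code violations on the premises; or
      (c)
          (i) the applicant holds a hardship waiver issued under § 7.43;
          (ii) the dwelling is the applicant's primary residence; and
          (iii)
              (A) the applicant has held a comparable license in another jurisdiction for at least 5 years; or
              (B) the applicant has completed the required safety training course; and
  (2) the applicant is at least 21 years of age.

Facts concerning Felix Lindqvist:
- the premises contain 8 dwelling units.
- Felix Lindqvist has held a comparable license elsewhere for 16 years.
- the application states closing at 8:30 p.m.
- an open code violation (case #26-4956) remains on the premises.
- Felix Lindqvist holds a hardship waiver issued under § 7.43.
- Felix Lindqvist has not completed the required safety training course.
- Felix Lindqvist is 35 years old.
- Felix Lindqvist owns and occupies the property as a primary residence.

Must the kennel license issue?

Yes — granted.

(a) closes by 7 p.m. — fails.
(b) no code violations — not met.
(i) hardship waiver — holds.
(ii) primary residence — satisfied.
(A) prior license ≥ 5 yr — holds.
(B) safety training — not satisfied.
So (iii) is satisfied (T OR F).
(c): T AND T AND T → true.
So (1) is satisfied (F OR F OR T).
(2) age ≥ 21 — satisfied.
Overall = T AND T = true.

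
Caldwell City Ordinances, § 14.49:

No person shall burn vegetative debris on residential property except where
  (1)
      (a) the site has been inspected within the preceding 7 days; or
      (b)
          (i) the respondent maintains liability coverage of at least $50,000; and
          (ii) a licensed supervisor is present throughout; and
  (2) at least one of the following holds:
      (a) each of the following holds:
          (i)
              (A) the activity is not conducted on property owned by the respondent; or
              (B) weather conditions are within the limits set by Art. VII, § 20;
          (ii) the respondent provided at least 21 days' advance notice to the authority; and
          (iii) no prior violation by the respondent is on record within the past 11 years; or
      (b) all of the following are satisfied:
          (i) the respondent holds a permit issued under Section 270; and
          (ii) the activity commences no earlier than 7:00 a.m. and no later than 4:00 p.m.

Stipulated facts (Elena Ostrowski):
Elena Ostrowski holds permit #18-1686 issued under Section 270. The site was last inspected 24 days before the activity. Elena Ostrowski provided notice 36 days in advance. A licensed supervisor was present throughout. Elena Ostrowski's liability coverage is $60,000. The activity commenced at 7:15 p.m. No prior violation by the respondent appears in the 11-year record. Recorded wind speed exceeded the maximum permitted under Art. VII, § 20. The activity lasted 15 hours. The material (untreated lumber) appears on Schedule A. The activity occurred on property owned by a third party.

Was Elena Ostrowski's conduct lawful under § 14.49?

Yes — lawful.

(a) site inspected — not met.
(i) coverage ≥ $50,000 — holds.
(ii) supervisor present — met.
(b) = T AND T = true.
(1) = F OR T = true.
(A) not (own property) — met.
(B) weather ok — not satisfied.
(i): T OR F → true.
(ii) ≥21 days' notice — satisfied.
(iii) no prior violation — met.
(a): T AND T AND T → true.
(i) holds permit — met.
(ii) start within hours — fails.
(b): T AND F → false.
(2): T OR F → true.
So Overall is satisfied (T AND T).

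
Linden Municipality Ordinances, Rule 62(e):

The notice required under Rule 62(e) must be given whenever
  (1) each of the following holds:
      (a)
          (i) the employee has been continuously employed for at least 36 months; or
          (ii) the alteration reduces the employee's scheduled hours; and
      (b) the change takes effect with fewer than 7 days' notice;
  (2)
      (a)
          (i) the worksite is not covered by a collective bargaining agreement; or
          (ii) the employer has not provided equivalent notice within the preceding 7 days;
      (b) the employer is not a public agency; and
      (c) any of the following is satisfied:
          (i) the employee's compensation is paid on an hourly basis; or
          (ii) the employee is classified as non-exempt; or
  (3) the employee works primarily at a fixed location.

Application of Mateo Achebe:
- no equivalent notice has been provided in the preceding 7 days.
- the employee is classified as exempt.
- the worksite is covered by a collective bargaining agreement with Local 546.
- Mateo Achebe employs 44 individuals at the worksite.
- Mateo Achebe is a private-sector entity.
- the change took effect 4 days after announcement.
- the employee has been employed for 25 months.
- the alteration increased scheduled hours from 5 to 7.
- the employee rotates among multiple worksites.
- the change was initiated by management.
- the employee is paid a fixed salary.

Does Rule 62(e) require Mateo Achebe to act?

(i) tenure ≥ 36 mo. — not met.
(ii) hours reduced — not met.
(a): F OR F → false.
(b) < 7 days' notice — satisfied.
(1): F AND T → false.
(i) no CBA — not met.
(ii) no recent notice — satisfied.
(a) = F OR T = true.
(b) not (public agency) — met.
(i) hourly-paid — not satisfied.
(ii) non-exempt — fails.
(c): F OR F → false.
So (2) is not satisfied (T AND T AND F).
(3) fixed location — not satisfied.
Overall = F OR F OR F = false.

No — not required.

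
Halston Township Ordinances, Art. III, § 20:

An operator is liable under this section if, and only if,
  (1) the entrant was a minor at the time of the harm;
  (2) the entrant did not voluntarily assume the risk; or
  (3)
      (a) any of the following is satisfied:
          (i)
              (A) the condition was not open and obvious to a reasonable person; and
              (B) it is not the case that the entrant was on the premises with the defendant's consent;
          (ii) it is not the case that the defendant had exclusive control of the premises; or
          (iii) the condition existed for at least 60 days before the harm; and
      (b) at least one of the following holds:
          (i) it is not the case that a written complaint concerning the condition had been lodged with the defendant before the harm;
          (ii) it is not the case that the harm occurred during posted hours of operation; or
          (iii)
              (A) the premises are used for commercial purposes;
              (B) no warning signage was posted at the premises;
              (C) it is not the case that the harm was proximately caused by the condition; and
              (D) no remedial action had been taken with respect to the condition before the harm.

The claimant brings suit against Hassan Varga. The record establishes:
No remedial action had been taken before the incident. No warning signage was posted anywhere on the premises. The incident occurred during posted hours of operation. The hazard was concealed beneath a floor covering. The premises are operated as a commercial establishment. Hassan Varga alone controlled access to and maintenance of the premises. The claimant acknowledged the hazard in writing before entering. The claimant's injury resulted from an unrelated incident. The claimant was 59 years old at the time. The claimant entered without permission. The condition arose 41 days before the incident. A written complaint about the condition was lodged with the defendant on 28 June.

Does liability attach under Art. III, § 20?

(1) entrant a minor — not met.
(2) no assumed risk — not satisfied.
(A) not open/obvious — satisfied.
(B) not (consent to enter) — holds.
(i): T AND T → true.
(ii) not (exclusive control) — fails.
(iii) condition ≥60 days old — not satisfied.
(a) = T OR F OR F = true.
(i) not (complaint lodged) — not met.
(ii) not (during posted hours) — not met.
(A) commercial use — holds.
(B) no signage posted — holds.
(C) not (proximate cause) — holds.
(D) no remedial action — met.
(iii) = T AND T AND T AND T = true.
(b): F OR F OR T → true.
(3) = T AND T = true.
Overall = F OR F OR T = true.

Yes — liable.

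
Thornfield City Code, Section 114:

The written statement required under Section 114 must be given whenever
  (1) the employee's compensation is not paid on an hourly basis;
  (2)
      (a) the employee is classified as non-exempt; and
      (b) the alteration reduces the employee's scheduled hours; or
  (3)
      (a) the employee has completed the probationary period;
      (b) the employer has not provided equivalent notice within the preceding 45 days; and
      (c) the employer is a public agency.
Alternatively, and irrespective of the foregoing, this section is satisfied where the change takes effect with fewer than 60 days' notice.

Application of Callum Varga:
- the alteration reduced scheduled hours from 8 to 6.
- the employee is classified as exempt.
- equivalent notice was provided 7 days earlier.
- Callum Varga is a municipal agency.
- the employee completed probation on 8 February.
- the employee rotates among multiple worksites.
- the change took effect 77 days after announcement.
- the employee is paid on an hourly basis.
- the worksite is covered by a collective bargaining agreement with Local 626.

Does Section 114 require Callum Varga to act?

(1) not (hourly-paid) — not met.
(a) non-exempt — not satisfied.
(b) hours reduced — satisfied.
So (2) is not satisfied (F AND T).
(a) past probation — holds.
(b) no recent notice — not met.
(c) public agency — holds.
(3) = T AND F AND T = false.
Overall: F OR F OR F → false.
Exception (< 60 days' notice) — not satisfied.
Result: main false OR exception false → false.

No — not required.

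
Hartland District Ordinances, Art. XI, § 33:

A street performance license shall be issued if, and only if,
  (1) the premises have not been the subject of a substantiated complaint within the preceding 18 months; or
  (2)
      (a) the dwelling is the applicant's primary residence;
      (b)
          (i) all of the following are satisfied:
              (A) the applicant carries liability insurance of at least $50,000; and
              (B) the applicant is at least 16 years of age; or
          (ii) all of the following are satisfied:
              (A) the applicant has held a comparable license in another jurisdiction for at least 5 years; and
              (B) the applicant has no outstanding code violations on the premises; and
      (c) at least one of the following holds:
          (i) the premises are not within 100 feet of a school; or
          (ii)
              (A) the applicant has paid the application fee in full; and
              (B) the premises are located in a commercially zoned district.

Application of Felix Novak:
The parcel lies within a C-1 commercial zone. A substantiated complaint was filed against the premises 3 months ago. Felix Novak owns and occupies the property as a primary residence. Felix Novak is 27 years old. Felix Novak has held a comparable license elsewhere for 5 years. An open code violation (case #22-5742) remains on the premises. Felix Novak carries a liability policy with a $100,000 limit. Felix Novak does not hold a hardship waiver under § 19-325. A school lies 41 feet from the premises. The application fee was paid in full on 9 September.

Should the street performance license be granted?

Yes — granted.

(1) no complaint in 18 mo. — not satisfied.
(a) primary residence — holds.
(A) insurance ≥ $50,000 — satisfied.
(B) age ≥ 16 — holds.
So (i) is satisfied (T AND T).
(A) prior license ≥ 5 yr — satisfied.
(B) no code violations — not met.
(ii): T AND F → false.
(b): T OR F → true.
(i) ≥100 ft from school — not satisfied.
(A) fee paid — met.
(B) commercially zoned — satisfied.
So (ii) is satisfied (T AND T).
(c) = F OR T = true.
(2): T AND T AND T → true.
Overall = F OR T = true.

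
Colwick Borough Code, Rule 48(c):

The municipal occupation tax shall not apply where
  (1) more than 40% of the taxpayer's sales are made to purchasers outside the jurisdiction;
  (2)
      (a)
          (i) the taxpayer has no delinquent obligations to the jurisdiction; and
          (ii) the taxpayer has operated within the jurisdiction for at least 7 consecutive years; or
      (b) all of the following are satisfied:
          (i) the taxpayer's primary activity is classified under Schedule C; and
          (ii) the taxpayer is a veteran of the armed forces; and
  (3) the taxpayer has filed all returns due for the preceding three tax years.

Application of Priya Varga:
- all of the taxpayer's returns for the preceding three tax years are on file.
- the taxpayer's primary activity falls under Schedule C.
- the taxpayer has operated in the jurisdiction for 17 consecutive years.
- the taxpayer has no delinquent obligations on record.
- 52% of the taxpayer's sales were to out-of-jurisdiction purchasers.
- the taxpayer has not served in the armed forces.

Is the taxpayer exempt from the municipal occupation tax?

(1) >40% out-of-jur. sales — met.
(i) no delinquency — met.
(ii) ≥ 7 yrs in jurisdiction — satisfied.
So (a) is satisfied (T AND T).
(i) Schedule C activity — holds.
(ii) veteran — not met.
(b) = T AND F = false.
(2): T OR F → true.
(3) returns current — satisfied.
Overall = T AND T AND T = true.

Yes — exempt.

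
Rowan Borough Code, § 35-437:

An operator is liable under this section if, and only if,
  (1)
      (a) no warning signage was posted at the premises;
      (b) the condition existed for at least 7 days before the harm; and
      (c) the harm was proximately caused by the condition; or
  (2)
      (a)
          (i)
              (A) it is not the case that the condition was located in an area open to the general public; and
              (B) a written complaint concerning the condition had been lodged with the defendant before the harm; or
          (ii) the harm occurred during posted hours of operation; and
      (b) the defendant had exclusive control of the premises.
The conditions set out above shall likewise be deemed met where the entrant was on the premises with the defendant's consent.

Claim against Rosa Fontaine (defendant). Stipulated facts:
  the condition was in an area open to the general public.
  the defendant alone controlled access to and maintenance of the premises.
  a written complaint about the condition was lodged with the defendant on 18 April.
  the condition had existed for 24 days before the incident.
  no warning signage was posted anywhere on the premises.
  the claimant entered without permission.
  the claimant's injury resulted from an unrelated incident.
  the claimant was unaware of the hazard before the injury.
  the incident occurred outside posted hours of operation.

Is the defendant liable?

(a) no signage posted — satisfied.
(b) condition ≥7 days old — met.
(c) proximate cause — fails.
(1): T AND T AND F → false.
(A) not (public area) — not satisfied.
(B) complaint lodged — met.
(i): F AND T → false.
(ii) during posted hours — not met.
(a) = F OR F = false.
(b) exclusive control — met.
(2): F AND T → false.
Overall: F OR F → false.
Exception (consent to enter) — not satisfied.
Result: main false OR exception false → false.

No — not liable.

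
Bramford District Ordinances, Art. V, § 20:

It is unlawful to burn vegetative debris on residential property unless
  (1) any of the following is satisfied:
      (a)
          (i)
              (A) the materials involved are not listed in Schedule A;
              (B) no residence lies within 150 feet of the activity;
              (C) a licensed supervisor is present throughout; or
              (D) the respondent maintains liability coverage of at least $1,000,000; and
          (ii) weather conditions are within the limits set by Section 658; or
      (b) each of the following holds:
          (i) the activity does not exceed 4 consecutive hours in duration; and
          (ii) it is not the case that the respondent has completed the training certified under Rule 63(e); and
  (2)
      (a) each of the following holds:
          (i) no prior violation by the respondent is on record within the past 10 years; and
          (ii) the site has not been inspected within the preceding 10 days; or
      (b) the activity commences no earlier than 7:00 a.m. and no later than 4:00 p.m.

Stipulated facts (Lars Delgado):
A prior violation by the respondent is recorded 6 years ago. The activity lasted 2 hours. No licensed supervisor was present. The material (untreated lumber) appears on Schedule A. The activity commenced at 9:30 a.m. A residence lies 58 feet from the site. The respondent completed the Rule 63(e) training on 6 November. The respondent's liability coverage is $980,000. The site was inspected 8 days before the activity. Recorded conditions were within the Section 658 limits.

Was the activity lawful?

(A) not (Schedule A material) — not met.
(B) no residence in 150 ft — fails.
(C) supervisor present — not satisfied.
(D) coverage ≥ $1,000,000 — fails.
(i) = F OR F OR F OR F = false.
(ii) weather ok — satisfied.
(a) = F AND T = false.
(i) ≤ 4 hrs duration — satisfied.
(ii) not (training certified) — not satisfied.
(b) = T AND F = false.
(1): F OR F → false.
(i) no prior violation — not met.
(ii) not (site inspected) — not satisfied.
(a): F AND F → false.
(b) start within hours — holds.
(2) = F OR T = true.
So Overall is not satisfied (F AND T).

No — unlawful.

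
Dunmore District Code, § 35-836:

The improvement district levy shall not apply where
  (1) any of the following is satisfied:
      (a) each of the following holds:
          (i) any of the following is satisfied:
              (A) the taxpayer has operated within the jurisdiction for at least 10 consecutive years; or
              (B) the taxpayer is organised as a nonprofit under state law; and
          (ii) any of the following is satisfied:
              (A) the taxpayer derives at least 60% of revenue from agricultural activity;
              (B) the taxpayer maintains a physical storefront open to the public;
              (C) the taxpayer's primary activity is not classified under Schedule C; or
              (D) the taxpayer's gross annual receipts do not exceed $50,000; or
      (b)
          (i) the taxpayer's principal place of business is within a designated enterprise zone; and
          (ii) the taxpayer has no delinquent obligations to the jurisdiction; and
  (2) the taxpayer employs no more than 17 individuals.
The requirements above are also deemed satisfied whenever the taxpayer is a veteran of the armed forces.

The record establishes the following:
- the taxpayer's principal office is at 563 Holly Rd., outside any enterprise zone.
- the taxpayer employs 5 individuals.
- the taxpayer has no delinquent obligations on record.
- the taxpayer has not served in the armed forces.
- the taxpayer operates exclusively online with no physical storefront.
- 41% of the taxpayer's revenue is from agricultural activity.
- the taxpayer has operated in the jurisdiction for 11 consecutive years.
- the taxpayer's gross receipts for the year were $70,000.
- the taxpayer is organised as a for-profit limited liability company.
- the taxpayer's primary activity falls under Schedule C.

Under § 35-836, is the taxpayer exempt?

No — not exempt.

(A) ≥ 10 yrs in jurisdiction — holds.
(B) nonprofit — not satisfied.
(i): T OR F → true.
(A) ≥60% agricultural — not satisfied.
(B) has storefront — not satisfied.
(C) not (Schedule C activity) — not met.
(D) receipts ≤ $50,000 — not met.
So (ii) is not satisfied (F OR F OR F OR F).
So (a) is not satisfied (T AND F).
(i) in enterprise zone — not satisfied.
(ii) no delinquency — satisfied.
(b): F AND T → false.
So (1) is not satisfied (F OR F).
(2) ≤ 17 employees — satisfied.
So Overall is not satisfied (F AND T).
Exception (veteran) — not satisfied.
Result: main false OR exception false → false.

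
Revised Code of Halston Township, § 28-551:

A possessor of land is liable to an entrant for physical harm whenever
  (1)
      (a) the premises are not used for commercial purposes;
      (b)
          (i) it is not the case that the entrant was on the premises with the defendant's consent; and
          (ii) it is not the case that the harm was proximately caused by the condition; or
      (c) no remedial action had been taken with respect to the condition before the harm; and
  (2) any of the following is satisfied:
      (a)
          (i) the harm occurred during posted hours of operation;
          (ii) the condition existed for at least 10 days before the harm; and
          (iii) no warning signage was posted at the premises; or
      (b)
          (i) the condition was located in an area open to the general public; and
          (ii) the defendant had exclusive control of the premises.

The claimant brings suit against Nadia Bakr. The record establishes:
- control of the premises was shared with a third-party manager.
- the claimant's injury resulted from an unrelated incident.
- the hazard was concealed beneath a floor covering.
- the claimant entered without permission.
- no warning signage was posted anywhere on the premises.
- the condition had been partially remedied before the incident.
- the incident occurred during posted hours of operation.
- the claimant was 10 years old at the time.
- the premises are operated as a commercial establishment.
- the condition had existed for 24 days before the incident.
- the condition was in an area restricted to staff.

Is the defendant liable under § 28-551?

(a) not (commercial use) — not satisfied.
(i) not (consent to enter) — holds.
(ii) not (proximate cause) — holds.
So (b) is satisfied (T AND T).
(c) no remedial action — not satisfied.
So (1) is satisfied (F OR T OR F).
(i) during posted hours — met.
(ii) condition ≥10 days old — satisfied.
(iii) no signage posted — satisfied.
(a) = T AND T AND T = true.
(i) public area — not met.
(ii) exclusive control — not met.
So (b) is not satisfied (F AND F).
(2): T OR F → true.
So Overall is satisfied (T AND T).

Yes — liable.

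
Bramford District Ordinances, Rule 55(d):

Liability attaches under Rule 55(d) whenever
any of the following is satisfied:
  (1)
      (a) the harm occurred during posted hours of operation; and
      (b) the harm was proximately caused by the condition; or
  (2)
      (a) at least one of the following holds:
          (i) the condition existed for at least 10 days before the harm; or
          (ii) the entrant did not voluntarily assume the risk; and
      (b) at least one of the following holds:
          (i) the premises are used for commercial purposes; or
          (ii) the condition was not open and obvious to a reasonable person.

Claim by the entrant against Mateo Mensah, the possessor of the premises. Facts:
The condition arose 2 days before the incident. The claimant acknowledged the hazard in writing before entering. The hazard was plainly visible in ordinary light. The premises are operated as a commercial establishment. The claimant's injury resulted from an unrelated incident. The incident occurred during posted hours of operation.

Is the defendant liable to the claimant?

No — not liable.

(a) during posted hours — satisfied.
(b) proximate cause — not met.
(1): T AND F → false.
(i) condition ≥10 days old — fails.
(ii) no assumed risk — not satisfied.
So (a) is not satisfied (F OR F).
(i) commercial use — satisfied.
(ii) not open/obvious — not met.
(b): T OR F → true.
So (2) is not satisfied (F AND T).
Overall: F OR F → false.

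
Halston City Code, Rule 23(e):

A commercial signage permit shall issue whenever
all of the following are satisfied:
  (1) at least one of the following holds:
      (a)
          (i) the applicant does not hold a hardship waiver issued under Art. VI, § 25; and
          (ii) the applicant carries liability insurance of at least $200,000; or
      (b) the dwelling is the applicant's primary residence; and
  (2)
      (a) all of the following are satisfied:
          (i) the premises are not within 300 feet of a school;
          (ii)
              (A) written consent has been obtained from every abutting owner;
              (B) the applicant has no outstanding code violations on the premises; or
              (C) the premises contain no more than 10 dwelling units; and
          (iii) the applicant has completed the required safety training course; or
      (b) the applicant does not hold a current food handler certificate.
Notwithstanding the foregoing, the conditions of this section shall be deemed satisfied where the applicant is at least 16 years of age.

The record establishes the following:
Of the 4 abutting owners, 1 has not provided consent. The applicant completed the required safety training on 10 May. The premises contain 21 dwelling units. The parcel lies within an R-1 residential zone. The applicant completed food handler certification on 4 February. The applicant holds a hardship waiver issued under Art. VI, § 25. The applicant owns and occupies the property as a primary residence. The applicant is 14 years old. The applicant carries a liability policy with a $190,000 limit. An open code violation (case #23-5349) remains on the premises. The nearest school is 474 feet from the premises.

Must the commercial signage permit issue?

No — denied.

(i) not (hardship waiver) — not met.
(ii) insurance ≥ $200,000 — not satisfied.
(a): F AND F → false.
(b) primary residence — satisfied.
(1) = F OR T = true.
(i) ≥300 ft from school — holds.
(A) all abutters consent — fails.
(B) no code violations — not satisfied.
(C) ≤ 10 units — fails.
(ii) = F OR F OR F = false.
(iii) safety training — holds.
(a) = T AND F AND T = false.
(b) not (food handler cert.) — fails.
(2): F OR F → false.
So Overall is not satisfied (T AND F).
Exception (age ≥ 16) — not satisfied.
Result: main false OR exception false → false.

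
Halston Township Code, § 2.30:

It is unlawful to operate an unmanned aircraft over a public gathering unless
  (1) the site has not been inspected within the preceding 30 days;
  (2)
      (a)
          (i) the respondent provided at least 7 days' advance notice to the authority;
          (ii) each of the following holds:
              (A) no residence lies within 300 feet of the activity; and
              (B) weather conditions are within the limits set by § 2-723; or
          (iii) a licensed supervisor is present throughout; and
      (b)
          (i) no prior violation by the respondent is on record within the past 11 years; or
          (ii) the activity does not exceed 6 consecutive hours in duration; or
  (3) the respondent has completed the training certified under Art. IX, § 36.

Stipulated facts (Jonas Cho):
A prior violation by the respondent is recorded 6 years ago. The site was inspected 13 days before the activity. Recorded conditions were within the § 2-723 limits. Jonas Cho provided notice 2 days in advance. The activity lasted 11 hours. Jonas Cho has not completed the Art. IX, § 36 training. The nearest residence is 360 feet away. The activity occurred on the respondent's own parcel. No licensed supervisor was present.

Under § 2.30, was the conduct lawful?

No — unlawful.

(1) not (site inspected) — not met.
(i) ≥7 days' notice — fails.
(A) no residence in 300 ft — satisfied.
(B) weather ok — met.
(ii) = T AND T = true.
(iii) supervisor present — fails.
So (a) is satisfied (F OR T OR F).
(i) no prior violation — not satisfied.
(ii) ≤ 6 hrs duration — not met.
So (b) is not satisfied (F OR F).
(2) = T AND F = false.
(3) training certified — fails.
Overall: F OR F OR F → false.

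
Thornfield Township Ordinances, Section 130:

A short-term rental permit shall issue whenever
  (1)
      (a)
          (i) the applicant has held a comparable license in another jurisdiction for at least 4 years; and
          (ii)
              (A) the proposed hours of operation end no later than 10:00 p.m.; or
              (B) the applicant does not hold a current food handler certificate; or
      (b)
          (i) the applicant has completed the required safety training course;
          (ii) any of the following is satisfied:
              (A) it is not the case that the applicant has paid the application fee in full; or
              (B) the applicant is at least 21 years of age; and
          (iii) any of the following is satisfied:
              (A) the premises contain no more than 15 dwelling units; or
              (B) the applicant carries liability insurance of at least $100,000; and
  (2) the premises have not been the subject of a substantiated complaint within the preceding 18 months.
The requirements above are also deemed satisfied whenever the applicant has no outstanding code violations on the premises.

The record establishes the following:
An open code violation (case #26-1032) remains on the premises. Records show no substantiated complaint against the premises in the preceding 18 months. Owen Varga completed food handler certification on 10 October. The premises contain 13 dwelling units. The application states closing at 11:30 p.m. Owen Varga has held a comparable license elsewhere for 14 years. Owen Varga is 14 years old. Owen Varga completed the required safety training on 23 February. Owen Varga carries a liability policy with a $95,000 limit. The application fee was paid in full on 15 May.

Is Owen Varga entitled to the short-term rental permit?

No — denied.

(i) prior license ≥ 4 yr — met.
(A) closes by 10 p.m. — not met.
(B) not (food handler cert.) — not met.
So (ii) is not satisfied (F OR F).
So (a) is not satisfied (T AND F).
(i) safety training — satisfied.
(A) not (fee paid) — not met.
(B) age ≥ 21 — not satisfied.
(ii) = F OR F = false.
(A) ≤ 15 units — satisfied.
(B) insurance ≥ $100,000 — not satisfied.
So (iii) is satisfied (T OR F).
(b): T AND F AND T → false.
(1) = F OR F = false.
(2) no complaint in 18 mo. — holds.
Overall = F AND T = false.
Exception (no code violations) — not satisfied.
Result: main false OR exception false → false.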